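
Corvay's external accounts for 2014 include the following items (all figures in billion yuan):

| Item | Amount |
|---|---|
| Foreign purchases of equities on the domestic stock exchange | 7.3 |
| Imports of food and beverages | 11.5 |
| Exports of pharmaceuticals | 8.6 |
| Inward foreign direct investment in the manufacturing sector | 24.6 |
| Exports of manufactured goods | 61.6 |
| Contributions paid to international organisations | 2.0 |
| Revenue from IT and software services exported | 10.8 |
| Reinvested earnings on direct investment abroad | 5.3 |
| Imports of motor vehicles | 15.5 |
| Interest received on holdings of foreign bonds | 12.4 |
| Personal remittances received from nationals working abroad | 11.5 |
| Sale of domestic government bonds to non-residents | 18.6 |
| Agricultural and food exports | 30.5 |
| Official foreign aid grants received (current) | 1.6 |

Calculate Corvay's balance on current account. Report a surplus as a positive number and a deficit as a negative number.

Goods: 61.6 + 8.6 - 11.5 + 30.5 - 15.5 = 73.7
Services: 10.8
Primary income: 12.4 + 5.3 = 17.7
Secondary income: 11.5 - 2.0 + 1.6 = 11.1
Current account = 73.7 + 10.8 + 17.7 + 11.1 = 113.3
(Excluded from the current account — financial account: foreign purchases of equities on the domestic stock exchange 7.3, inward foreign direct investment in the manufacturing sector 24.6, sale of domestic government bonds to non-residents 18.6.)

113.3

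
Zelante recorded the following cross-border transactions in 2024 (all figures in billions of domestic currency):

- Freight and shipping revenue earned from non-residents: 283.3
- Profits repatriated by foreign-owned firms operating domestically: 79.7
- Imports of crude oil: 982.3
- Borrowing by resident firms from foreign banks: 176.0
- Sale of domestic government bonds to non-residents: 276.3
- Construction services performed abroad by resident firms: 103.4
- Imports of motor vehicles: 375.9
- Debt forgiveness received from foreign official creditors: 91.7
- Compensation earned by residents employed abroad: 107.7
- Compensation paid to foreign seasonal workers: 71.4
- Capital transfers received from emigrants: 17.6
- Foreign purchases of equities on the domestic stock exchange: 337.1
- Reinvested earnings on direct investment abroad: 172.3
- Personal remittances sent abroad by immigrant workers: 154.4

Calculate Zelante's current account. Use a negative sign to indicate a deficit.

Goods: -375.9 - 982.3 = -1358.2
Services: 103.4 + 283.3 = 386.7
Primary income: 107.7 - 79.7 + 172.3 - 71.4 = 128.9
Secondary income: -154.4
Current account = (-1358.2) + 386.7 + 128.9 + (-154.4) = -997.0
(Excluded from the current account — financial account: borrowing by resident firms from foreign banks 176.0, sale of domestic government bonds to non-residents 276.3, foreign purchases of equities on the domestic stock exchange 337.1; capital account: debt forgiveness received from foreign official creditors 91.7, capital transfers received from emigrants 17.6.)

-997.0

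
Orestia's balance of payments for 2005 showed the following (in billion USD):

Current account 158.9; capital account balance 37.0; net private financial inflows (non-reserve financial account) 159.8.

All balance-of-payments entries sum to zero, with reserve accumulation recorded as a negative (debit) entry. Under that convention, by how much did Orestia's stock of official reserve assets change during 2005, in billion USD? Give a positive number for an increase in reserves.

Official reserve transactions balance = -(158.9 + 37.0 + 159.8) = -355.7
An accumulation of reserves is recorded as a debit (negative entry), so the change in the stock of reserves is the negative of that balance.
Change in official reserves = -(-355.7) = 355.7

355.7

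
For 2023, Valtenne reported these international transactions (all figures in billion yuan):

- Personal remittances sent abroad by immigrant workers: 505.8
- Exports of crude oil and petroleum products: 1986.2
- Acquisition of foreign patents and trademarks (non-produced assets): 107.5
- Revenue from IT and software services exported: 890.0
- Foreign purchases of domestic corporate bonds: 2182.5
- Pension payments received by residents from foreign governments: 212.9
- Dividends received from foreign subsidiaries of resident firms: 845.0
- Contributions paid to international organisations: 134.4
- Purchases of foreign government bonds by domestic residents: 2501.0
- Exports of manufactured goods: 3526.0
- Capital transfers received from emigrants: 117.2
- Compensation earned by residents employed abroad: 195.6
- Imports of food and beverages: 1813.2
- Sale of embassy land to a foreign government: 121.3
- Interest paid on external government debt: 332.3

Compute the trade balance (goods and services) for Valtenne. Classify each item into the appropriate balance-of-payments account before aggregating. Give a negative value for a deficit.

Goods: 1986.2 - 1813.2 + 3526.0 = 3699.0
Services: 890.0
Trade balance = 3699.0 + 890.0 = 4589.0
(Excluded from the trade balance — secondary income: personal remittances sent abroad by immigrant workers 505.8, pension payments received by residents from foreign governments 212.9, contributions paid to international organisations 134.4; capital account: acquisition of foreign patents and trademarks (non-produced assets) 107.5, capital transfers received from emigrants 117.2, sale of embassy land to a foreign government 121.3; financial account: foreign purchases of domestic corporate bonds 2182.5, purchases of foreign government bonds by domestic residents 2501.0; primary income: dividends received from foreign subsidiaries of resident firms 845.0, compensation earned by residents employed abroad 195.6, interest paid on external government debt 332.3.)

4589.0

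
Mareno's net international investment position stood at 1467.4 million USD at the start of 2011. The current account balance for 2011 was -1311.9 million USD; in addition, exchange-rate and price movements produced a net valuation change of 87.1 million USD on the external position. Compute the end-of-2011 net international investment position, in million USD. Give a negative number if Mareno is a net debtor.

Change in NIIP = current account + net valuation change = -1311.9 + 87.1 = -1224.8
End-of-year NIIP = 1467.4 + (-1224.8) = 242.6

242.6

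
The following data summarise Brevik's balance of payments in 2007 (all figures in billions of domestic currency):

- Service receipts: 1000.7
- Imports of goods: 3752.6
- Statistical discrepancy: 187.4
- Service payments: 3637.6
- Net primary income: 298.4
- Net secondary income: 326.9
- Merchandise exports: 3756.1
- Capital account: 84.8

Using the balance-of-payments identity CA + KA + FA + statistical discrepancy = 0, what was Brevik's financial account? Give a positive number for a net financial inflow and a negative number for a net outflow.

Goods balance = 3756.1 - 3752.6 = 3.5
Services balance = 1000.7 - 3637.6 = -2636.9
Trade balance (goods + services) = 3.5 + (-2636.9) = -2633.4
Net primary income = 298.4
Net secondary income = 326.9
Current account = -2633.4 + 298.4 + 326.9 = -2008.1
Financial account = -(-2008.1 + 84.8 + 187.4) = 1735.9

1735.9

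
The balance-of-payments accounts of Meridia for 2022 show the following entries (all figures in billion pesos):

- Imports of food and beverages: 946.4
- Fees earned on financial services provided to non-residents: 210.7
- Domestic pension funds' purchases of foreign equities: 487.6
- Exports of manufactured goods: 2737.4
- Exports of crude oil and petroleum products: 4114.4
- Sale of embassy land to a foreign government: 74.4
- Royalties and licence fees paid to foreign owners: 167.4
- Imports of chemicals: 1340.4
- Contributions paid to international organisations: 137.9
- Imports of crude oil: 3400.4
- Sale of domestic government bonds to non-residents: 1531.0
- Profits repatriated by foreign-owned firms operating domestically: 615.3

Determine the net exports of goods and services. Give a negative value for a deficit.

1207.9

Goods: -946.4 + 4114.4 + 2737.4 - 1340.4 - 3400.4 = 1164.6
Services: -167.4 + 210.7 = 43.3
Trade balance = 1164.6 + 43.3 = 1207.9
(Excluded from the trade balance — financial account: domestic pension funds' purchases of foreign equities 487.6, sale of domestic government bonds to non-residents 1531.0; capital account: sale of embassy land to a foreign government 74.4; secondary income: contributions paid to international organisations 137.9; primary income: profits repatriated by foreign-owned firms operating domestically 615.3.)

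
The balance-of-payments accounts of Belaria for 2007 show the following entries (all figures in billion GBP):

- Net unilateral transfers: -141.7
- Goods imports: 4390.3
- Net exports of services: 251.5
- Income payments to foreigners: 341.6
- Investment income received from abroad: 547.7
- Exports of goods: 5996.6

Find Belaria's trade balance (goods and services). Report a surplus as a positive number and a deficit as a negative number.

1857.8

Goods balance = 5996.6 - 4390.3 = 1606.3
Services balance = 251.5
Trade balance (goods + services) = 1606.3 + 251.5 = 1857.8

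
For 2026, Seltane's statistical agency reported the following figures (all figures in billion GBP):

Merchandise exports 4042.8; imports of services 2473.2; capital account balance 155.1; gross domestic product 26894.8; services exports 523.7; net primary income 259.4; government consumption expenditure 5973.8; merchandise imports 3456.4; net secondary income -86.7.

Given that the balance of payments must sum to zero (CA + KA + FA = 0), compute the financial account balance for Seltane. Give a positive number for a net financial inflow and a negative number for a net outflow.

1035.3

Goods balance = 4042.8 - 3456.4 = 586.4
Services balance = 523.7 - 2473.2 = -1949.5
Trade balance (goods + services) = 586.4 + (-1949.5) = -1363.1
Net primary income = 259.4
Net secondary income = -86.7
Current account = -1363.1 + 259.4 + (-86.7) = -1190.4
Financial account = -(-1190.4 + 155.1) = 1035.3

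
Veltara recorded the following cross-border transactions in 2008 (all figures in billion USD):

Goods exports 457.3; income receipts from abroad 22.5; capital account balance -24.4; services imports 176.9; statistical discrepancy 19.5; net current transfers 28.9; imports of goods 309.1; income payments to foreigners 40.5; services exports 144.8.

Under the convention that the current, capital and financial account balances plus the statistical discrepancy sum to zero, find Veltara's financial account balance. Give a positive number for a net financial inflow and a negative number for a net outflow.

Goods balance = 457.3 - 309.1 = 148.2
Services balance = 144.8 - 176.9 = -32.1
Trade balance (goods + services) = 148.2 + (-32.1) = 116.1
Net primary income = 22.5 - 40.5 = -18.0
Net secondary income = 28.9
Current account = 116.1 + (-18.0) + 28.9 = 127.0
Financial account = -(127.0 + (-24.4) + 19.5) = -122.1

-122.1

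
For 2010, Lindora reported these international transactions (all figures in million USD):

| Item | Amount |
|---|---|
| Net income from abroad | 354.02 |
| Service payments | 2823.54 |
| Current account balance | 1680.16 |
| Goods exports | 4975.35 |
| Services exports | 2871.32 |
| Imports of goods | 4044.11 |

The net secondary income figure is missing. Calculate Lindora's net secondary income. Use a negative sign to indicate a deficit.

Current account = goods balance + services balance + net primary income + net secondary income
Sum of the known components = 1333.04
Net secondary income = CA - (known components) = 1680.16 - 1333.04 = 347.12

347.12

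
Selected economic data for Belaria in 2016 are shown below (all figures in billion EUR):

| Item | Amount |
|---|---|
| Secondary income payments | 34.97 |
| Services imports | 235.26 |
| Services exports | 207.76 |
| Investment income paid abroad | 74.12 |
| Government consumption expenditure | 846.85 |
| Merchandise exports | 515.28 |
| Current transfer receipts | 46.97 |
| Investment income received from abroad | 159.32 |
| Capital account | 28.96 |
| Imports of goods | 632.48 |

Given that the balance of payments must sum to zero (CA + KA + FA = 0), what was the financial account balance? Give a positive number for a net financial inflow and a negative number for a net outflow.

Goods balance = 515.28 - 632.48 = -117.20
Services balance = 207.76 - 235.26 = -27.50
Trade balance (goods + services) = -117.20 + (-27.50) = -144.70
Net primary income = 159.32 - 74.12 = 85.20
Net secondary income = 46.97 - 34.97 = 12.00
Current account = -144.70 + 85.20 + 12.00 = -47.50
Financial account = -(-47.50 + 28.96) = 18.54

18.54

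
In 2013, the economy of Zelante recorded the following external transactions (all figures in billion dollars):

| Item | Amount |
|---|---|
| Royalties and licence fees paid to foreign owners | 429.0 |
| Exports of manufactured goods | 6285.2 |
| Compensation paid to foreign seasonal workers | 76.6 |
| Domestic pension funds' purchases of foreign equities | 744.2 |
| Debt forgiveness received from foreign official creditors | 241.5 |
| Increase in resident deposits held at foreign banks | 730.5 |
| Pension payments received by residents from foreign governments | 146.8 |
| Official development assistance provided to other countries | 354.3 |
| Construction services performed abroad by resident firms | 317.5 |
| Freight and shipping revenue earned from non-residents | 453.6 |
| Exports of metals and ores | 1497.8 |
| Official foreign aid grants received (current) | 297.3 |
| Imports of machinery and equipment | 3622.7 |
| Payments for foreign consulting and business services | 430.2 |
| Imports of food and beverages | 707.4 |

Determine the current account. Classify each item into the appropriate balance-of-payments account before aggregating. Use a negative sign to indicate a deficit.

Goods: -707.4 + 1497.8 - 3622.7 + 6285.2 = 3452.9
Services: 453.6 - 429.0 - 430.2 + 317.5 = -88.1
Primary income: -76.6
Secondary income: 297.3 + 146.8 - 354.3 = 89.8
Current account = 3452.9 + (-88.1) + (-76.6) + 89.8 = 3378.0
(Excluded from the current account — financial account: domestic pension funds' purchases of foreign equities 744.2, increase in resident deposits held at foreign banks 730.5; capital account: debt forgiveness received from foreign official creditors 241.5.)

3378.0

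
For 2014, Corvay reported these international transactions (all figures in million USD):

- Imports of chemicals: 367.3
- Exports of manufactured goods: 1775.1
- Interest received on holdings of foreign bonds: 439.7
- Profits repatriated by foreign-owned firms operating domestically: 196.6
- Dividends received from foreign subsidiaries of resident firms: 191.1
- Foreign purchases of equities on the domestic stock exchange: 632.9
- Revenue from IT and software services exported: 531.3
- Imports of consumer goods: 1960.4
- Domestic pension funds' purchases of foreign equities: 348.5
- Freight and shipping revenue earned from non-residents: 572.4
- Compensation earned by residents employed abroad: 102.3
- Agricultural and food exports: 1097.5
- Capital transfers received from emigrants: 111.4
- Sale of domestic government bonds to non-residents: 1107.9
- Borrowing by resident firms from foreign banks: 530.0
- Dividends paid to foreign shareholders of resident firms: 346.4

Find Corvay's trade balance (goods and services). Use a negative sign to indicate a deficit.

Goods: 1097.5 - 367.3 - 1960.4 + 1775.1 = 544.9
Services: 531.3 + 572.4 = 1103.7
Trade balance = 544.9 + 1103.7 = 1648.6
(Excluded from the trade balance — primary income: interest received on holdings of foreign bonds 439.7, profits repatriated by foreign-owned firms operating domestically 196.6, dividends received from foreign subsidiaries of resident firms 191.1, compensation earned by residents employed abroad 102.3, dividends paid to foreign shareholders of resident firms 346.4; financial account: foreign purchases of equities on the domestic stock exchange 632.9, domestic pension funds' purchases of foreign equities 348.5, sale of domestic government bonds to non-residents 1107.9, borrowing by resident firms from foreign banks 530.0; capital account: capital transfers received from emigrants 111.4.)

1648.6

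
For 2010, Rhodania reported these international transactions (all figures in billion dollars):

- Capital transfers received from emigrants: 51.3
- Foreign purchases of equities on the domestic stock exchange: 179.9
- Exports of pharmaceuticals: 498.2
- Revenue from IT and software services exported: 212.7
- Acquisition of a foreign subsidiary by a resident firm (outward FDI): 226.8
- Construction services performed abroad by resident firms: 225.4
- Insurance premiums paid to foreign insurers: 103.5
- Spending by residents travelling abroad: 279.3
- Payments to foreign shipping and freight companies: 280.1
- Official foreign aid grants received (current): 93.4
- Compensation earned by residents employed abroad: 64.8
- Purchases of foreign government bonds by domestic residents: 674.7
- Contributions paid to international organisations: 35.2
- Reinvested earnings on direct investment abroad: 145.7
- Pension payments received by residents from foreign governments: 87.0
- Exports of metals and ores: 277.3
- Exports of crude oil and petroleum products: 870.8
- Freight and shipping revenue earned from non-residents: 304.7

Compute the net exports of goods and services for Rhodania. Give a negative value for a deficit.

Goods: 870.8 + 277.3 + 498.2 = 1646.3
Services: -103.5 + 304.7 + 225.4 + 212.7 - 279.3 - 280.1 = 79.9
Trade balance = 1646.3 + 79.9 = 1726.2
(Excluded from the trade balance — capital account: capital transfers received from emigrants 51.3; financial account: foreign purchases of equities on the domestic stock exchange 179.9, acquisition of a foreign subsidiary by a resident firm (outward FDI) 226.8, purchases of foreign government bonds by domestic residents 674.7; secondary income: official foreign aid grants received (current) 93.4, contributions paid to international organisations 35.2, pension payments received by residents from foreign governments 87.0; primary income: compensation earned by residents employed abroad 64.8, reinvested earnings on direct investment abroad 145.7.)

1726.2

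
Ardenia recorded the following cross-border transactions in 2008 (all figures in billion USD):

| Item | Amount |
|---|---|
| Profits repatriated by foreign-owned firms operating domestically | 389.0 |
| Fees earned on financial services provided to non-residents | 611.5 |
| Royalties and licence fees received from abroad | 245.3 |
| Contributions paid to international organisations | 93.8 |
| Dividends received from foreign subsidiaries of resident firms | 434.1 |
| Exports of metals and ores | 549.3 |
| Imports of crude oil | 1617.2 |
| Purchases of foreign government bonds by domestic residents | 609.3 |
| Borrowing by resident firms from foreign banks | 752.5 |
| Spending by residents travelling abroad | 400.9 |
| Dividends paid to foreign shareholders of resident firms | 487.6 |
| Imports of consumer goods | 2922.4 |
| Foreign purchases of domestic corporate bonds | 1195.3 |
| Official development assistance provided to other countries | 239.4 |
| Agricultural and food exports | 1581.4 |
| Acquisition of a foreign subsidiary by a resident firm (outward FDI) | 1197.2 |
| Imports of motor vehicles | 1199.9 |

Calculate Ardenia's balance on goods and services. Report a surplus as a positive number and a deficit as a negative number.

-3152.9

Goods: -1617.2 - 2922.4 + 549.3 + 1581.4 - 1199.9 = -3608.8
Services: 245.3 + 611.5 - 400.9 = 455.9
Trade balance = -3608.8 + 455.9 = -3152.9
(Excluded from the trade balance — primary income: profits repatriated by foreign-owned firms operating domestically 389.0, dividends received from foreign subsidiaries of resident firms 434.1, dividends paid to foreign shareholders of resident firms 487.6; secondary income: contributions paid to international organisations 93.8, official development assistance provided to other countries 239.4; financial account: purchases of foreign government bonds by domestic residents 609.3, borrowing by resident firms from foreign banks 752.5, foreign purchases of domestic corporate bonds 1195.3, acquisition of a foreign subsidiary by a resident firm (outward FDI) 1197.2.)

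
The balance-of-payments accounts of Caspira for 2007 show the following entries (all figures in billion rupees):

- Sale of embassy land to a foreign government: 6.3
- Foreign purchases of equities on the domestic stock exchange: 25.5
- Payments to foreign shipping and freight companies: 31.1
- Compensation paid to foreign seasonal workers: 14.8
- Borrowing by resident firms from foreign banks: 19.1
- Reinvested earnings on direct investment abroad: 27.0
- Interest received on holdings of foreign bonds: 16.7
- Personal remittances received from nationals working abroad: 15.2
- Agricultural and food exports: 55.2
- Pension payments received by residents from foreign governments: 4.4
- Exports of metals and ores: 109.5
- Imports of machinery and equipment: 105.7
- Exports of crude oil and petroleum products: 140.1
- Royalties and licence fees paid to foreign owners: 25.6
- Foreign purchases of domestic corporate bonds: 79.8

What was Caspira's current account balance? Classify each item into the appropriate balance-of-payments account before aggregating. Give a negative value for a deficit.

Goods: 109.5 - 105.7 + 55.2 + 140.1 = 199.1
Services: -31.1 - 25.6 = -56.7
Primary income: 27.0 + 16.7 - 14.8 = 28.9
Secondary income: 4.4 + 15.2 = 19.6
Current account = 199.1 + (-56.7) + 28.9 + 19.6 = 190.9
(Excluded from the current account — capital account: sale of embassy land to a foreign government 6.3; financial account: foreign purchases of equities on the domestic stock exchange 25.5, borrowing by resident firms from foreign banks 19.1, foreign purchases of domestic corporate bonds 79.8.)

190.9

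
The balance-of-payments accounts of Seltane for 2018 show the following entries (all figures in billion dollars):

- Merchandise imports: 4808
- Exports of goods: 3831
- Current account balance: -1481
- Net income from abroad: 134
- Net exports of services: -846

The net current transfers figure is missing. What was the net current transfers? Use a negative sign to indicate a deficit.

208

Current account = goods balance + services balance + net primary income + net secondary income
Sum of the known components = -1689
Net current transfers = CA - (known components) = -1481 - (-1689) = 208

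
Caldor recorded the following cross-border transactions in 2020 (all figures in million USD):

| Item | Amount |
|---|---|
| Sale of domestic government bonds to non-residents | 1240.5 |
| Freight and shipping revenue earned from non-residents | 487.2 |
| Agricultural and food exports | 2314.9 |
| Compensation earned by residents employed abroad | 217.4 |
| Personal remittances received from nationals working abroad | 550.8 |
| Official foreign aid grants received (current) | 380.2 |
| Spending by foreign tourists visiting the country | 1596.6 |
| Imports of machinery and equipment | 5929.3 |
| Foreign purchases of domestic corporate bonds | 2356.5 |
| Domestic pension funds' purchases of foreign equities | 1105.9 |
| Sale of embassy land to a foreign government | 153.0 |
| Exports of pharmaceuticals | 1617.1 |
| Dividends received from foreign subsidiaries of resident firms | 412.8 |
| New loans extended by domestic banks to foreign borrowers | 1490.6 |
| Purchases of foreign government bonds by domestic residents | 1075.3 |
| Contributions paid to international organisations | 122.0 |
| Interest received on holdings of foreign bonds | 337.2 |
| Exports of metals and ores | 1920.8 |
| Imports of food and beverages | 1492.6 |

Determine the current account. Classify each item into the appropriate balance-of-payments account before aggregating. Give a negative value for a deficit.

Goods: 2314.9 - 1492.6 - 5929.3 + 1617.1 + 1920.8 = -1569.1
Services: 1596.6 + 487.2 = 2083.8
Primary income: 337.2 + 217.4 + 412.8 = 967.4
Secondary income: 380.2 - 122.0 + 550.8 = 809.0
Current account = (-1569.1) + 2083.8 + 967.4 + 809.0 = 2291.1
(Excluded from the current account — financial account: sale of domestic government bonds to non-residents 1240.5, foreign purchases of domestic corporate bonds 2356.5, domestic pension funds' purchases of foreign equities 1105.9, new loans extended by domestic banks to foreign borrowers 1490.6, purchases of foreign government bonds by domestic residents 1075.3; capital account: sale of embassy land to a foreign government 153.0.)

2291.1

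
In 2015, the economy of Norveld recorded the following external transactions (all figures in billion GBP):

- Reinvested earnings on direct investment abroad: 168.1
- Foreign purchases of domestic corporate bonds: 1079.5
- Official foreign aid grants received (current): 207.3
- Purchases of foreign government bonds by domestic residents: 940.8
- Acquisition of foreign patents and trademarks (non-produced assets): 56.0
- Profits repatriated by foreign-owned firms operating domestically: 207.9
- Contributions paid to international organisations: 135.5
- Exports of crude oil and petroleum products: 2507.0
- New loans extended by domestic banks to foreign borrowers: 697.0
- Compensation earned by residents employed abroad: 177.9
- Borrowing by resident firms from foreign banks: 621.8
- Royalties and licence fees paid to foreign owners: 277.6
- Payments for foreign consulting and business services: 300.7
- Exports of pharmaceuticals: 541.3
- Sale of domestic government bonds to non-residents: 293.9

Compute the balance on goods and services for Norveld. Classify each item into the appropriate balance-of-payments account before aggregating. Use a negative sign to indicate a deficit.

2470.0

Goods: 2507.0 + 541.3 = 3048.3
Services: -300.7 - 277.6 = -578.3
Trade balance = 3048.3 + (-578.3) = 2470.0
(Excluded from the trade balance — primary income: reinvested earnings on direct investment abroad 168.1, profits repatriated by foreign-owned firms operating domestically 207.9, compensation earned by residents employed abroad 177.9; financial account: foreign purchases of domestic corporate bonds 1079.5, purchases of foreign government bonds by domestic residents 940.8, new loans extended by domestic banks to foreign borrowers 697.0, borrowing by resident firms from foreign banks 621.8, sale of domestic government bonds to non-residents 293.9; secondary income: official foreign aid grants received (current) 207.3, contributions paid to international organisations 135.5; capital account: acquisition of foreign patents and trademarks (non-produced assets) 56.0.)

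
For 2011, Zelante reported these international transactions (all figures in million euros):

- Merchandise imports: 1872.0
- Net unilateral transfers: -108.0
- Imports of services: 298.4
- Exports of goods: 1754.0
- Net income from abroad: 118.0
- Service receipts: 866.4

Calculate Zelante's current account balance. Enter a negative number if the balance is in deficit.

460.0

Goods balance = 1754.0 - 1872.0 = -118.0
Services balance = 866.4 - 298.4 = 568.0
Trade balance (goods + services) = -118.0 + 568.0 = 450.0
Net primary income = 118.0
Net secondary income = -108.0
Current account = 450.0 + 118.0 + (-108.0) = 460.0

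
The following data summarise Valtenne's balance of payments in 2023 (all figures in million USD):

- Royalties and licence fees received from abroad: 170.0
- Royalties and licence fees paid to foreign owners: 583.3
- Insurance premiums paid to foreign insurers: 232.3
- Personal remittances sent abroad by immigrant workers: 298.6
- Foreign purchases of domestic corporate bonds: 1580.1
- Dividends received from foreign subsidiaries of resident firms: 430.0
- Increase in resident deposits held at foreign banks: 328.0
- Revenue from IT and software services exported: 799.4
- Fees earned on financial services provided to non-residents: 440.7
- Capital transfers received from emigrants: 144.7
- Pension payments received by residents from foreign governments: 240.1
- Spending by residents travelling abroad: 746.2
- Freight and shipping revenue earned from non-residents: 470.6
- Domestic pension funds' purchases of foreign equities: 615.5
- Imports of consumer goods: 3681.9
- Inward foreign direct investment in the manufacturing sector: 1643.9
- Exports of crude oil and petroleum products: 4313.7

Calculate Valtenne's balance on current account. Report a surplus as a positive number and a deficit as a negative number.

Goods: 4313.7 - 3681.9 = 631.8
Services: -746.2 + 170.0 - 583.3 + 799.4 - 232.3 + 470.6 + 440.7 = 318.9
Primary income: 430.0
Secondary income: 240.1 - 298.6 = -58.5
Current account = 631.8 + 318.9 + 430.0 + (-58.5) = 1322.2
(Excluded from the current account — financial account: foreign purchases of domestic corporate bonds 1580.1, increase in resident deposits held at foreign banks 328.0, domestic pension funds' purchases of foreign equities 615.5, inward foreign direct investment in the manufacturing sector 1643.9; capital account: capital transfers received from emigrants 144.7.)

1322.2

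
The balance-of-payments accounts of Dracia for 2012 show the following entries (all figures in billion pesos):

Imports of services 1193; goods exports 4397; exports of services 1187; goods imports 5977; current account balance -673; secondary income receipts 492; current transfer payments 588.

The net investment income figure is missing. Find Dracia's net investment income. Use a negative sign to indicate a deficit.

1009

Current account = goods balance + services balance + net primary income + net secondary income
Sum of the known components = -1682
Net investment income = CA - (known components) = -673 - (-1682) = 1009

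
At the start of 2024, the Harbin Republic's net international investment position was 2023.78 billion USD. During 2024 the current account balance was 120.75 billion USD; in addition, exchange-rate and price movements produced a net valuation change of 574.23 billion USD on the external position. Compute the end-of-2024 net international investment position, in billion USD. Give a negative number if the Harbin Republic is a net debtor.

2718.76

Change in NIIP = current account + net valuation change = 120.75 + 574.23 = 694.98
End-of-year NIIP = 2023.78 + 694.98 = 2718.76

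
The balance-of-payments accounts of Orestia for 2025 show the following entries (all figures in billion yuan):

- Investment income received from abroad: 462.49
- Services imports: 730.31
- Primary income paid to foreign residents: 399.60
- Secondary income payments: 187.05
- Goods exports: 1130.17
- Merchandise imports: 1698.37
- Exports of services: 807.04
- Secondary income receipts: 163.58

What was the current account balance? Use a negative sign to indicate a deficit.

-452.05

Goods balance = 1130.17 - 1698.37 = -568.20
Services balance = 807.04 - 730.31 = 76.73
Trade balance (goods + services) = -568.20 + 76.73 = -491.47
Net primary income = 462.49 - 399.60 = 62.89
Net secondary income = 163.58 - 187.05 = -23.47
Current account = -491.47 + 62.89 + (-23.47) = -452.05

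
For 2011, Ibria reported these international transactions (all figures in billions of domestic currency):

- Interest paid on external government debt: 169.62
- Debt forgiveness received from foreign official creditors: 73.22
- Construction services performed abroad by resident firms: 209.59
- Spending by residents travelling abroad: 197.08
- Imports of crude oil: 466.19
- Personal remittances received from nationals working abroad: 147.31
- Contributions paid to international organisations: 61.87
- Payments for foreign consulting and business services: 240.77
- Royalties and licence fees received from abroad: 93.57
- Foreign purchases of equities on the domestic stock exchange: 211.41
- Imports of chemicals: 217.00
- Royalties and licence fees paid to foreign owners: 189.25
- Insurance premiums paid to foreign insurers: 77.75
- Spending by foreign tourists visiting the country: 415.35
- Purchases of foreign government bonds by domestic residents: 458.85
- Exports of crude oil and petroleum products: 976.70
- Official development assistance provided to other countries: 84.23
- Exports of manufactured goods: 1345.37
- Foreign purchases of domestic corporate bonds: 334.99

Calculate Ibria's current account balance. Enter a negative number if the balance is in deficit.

Goods: -217.00 + 976.70 + 1345.37 - 466.19 = 1638.88
Services: 415.35 + 93.57 + 209.59 - 77.75 - 240.77 - 189.25 - 197.08 = 13.66
Primary income: -169.62
Secondary income: -84.23 - 61.87 + 147.31 = 1.21
Current account = 1638.88 + 13.66 + (-169.62) + 1.21 = 1484.13
(Excluded from the current account — capital account: debt forgiveness received from foreign official creditors 73.22; financial account: foreign purchases of equities on the domestic stock exchange 211.41, purchases of foreign government bonds by domestic residents 458.85, foreign purchases of domestic corporate bonds 334.99.)

1484.13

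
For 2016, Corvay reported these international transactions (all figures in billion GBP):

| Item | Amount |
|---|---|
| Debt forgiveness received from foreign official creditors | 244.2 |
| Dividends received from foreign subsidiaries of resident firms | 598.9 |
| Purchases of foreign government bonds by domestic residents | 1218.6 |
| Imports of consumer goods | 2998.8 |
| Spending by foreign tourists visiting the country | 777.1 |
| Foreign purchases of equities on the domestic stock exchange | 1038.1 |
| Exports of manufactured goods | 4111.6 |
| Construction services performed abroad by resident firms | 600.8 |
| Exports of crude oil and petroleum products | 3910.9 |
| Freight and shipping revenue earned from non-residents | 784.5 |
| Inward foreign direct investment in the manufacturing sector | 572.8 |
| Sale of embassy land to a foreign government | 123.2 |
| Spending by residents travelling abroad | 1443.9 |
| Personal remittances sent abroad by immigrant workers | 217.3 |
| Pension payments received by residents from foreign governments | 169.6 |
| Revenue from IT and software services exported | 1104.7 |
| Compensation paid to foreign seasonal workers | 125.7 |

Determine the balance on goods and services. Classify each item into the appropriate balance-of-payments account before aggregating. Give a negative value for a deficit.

6846.9

Goods: -2998.8 + 4111.6 + 3910.9 = 5023.7
Services: 600.8 + 1104.7 - 1443.9 + 784.5 + 777.1 = 1823.2
Trade balance = 5023.7 + 1823.2 = 6846.9
(Excluded from the trade balance — capital account: debt forgiveness received from foreign official creditors 244.2, sale of embassy land to a foreign government 123.2; primary income: dividends received from foreign subsidiaries of resident firms 598.9, compensation paid to foreign seasonal workers 125.7; financial account: purchases of foreign government bonds by domestic residents 1218.6, foreign purchases of equities on the domestic stock exchange 1038.1, inward foreign direct investment in the manufacturing sector 572.8; secondary income: personal remittances sent abroad by immigrant workers 217.3, pension payments received by residents from foreign governments 169.6.)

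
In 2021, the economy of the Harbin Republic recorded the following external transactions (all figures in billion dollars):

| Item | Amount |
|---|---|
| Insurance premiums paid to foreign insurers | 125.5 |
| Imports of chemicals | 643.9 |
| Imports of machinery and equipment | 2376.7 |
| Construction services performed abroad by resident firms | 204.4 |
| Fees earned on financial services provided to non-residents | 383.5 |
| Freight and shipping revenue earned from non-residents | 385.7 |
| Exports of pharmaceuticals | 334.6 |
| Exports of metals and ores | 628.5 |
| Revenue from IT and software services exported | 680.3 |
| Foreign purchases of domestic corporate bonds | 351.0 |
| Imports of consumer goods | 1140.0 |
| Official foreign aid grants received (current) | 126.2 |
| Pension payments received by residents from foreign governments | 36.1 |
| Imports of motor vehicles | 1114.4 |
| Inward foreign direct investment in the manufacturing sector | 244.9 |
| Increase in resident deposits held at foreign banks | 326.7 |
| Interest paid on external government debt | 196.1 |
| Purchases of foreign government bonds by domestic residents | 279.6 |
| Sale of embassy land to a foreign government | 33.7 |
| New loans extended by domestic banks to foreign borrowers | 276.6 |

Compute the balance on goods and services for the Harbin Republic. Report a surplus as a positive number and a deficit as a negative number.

-2783.5

Goods: 334.6 - 1140.0 - 2376.7 - 643.9 + 628.5 - 1114.4 = -4311.9
Services: 680.3 + 383.5 + 204.4 - 125.5 + 385.7 = 1528.4
Trade balance = -4311.9 + 1528.4 = -2783.5
(Excluded from the trade balance — financial account: foreign purchases of domestic corporate bonds 351.0, inward foreign direct investment in the manufacturing sector 244.9, increase in resident deposits held at foreign banks 326.7, purchases of foreign government bonds by domestic residents 279.6, new loans extended by domestic banks to foreign borrowers 276.6; secondary income: official foreign aid grants received (current) 126.2, pension payments received by residents from foreign governments 36.1; primary income: interest paid on external government debt 196.1; capital account: sale of embassy land to a foreign government 33.7.)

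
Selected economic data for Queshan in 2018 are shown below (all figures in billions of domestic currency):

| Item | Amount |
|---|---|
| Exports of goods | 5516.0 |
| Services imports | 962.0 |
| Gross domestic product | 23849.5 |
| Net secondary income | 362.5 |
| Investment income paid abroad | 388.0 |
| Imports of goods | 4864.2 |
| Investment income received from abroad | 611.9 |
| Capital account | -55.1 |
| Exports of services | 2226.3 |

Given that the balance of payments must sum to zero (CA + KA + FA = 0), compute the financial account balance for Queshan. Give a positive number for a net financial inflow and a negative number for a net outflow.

-2447.4

Goods balance = 5516.0 - 4864.2 = 651.8
Services balance = 2226.3 - 962.0 = 1264.3
Trade balance (goods + services) = 651.8 + 1264.3 = 1916.1
Net primary income = 611.9 - 388.0 = 223.9
Net secondary income = 362.5
Current account = 1916.1 + 223.9 + 362.5 = 2502.5
Financial account = -(2502.5 + (-55.1)) = -2447.4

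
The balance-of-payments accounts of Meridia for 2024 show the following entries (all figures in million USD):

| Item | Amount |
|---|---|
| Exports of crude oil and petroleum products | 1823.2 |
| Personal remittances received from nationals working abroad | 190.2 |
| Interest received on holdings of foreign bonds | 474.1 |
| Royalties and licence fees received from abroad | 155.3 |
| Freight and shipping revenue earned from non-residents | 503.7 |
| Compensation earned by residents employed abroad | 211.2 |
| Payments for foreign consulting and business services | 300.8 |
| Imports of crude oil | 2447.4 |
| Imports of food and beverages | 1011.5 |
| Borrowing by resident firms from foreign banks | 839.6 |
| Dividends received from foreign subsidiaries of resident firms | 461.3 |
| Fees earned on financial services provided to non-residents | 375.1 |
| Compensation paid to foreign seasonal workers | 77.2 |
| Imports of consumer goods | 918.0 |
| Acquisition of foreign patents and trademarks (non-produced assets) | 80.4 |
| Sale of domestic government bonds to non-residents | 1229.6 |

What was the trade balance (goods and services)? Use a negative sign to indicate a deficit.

-1820.4

Goods: -918.0 - 2447.4 - 1011.5 + 1823.2 = -2553.7
Services: -300.8 + 375.1 + 155.3 + 503.7 = 733.3
Trade balance = -2553.7 + 733.3 = -1820.4
(Excluded from the trade balance — secondary income: personal remittances received from nationals working abroad 190.2; primary income: interest received on holdings of foreign bonds 474.1, compensation earned by residents employed abroad 211.2, dividends received from foreign subsidiaries of resident firms 461.3, compensation paid to foreign seasonal workers 77.2; financial account: borrowing by resident firms from foreign banks 839.6, sale of domestic government bonds to non-residents 1229.6; capital account: acquisition of foreign patents and trademarks (non-produced assets) 80.4.)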